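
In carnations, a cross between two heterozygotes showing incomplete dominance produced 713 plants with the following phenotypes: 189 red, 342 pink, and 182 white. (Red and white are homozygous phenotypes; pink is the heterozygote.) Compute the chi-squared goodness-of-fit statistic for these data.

With incomplete dominance, a heterozygote × heterozygote cross gives a 1:2:1 phenotypic ratio.
Under the 1:2:1 hypothesis (Σ ratio = 4, N = 713):
  red: 713 × 1/4 = 178.25
  pink: 713 × 2/4 = 356.5
  white: 713 × 1/4 = 178.25
χ² = Σ (O − E)² / E
  red: (189 − 178.25)² / 178.25 = 0.6483
  pink: (342 − 356.5)² / 356.5 = 0.5898
  white: (182 − 178.25)² / 178.25 = 0.0789
χ² = 0.6483 + 0.5898 + 0.0789 = 1.317

1.317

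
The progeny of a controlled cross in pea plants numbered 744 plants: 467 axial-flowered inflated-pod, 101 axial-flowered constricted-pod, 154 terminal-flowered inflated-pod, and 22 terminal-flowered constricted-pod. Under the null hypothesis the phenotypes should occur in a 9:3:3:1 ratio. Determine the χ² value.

30.662

The 9:3:3:1 ratio has 16 parts, so with N = 744 the expected counts are:
  axial-flowered inflated-pod: 744 × 9/16 = 418.5
  axial-flowered constricted-pod: 744 × 3/16 = 139.5
  terminal-flowered inflated-pod: 744 × 3/16 = 139.5
  terminal-flowered constricted-pod: 744 × 1/16 = 46.5
χ² = Σ (O − E)² / E
  axial-flowered inflated-pod: (467 − 418.5)² / 418.5 = 5.6207
  axial-flowered constricted-pod: (101 − 139.5)² / 139.5 = 10.6254
  terminal-flowered inflated-pod: (154 − 139.5)² / 139.5 = 1.5072
  terminal-flowered constricted-pod: (22 − 46.5)² / 46.5 = 12.9086
χ² = 5.6207 + 10.6254 + 1.5072 + 12.9086 = 30.6619 ≈ 30.662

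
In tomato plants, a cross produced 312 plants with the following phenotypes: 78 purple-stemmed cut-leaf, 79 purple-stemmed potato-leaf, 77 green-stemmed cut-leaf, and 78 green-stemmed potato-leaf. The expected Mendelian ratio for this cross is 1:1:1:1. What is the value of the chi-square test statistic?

Under the 1:1:1:1 hypothesis (Σ ratio = 4, N = 312):
  purple-stemmed cut-leaf: 312 × 1/4 = 78
  purple-stemmed potato-leaf: 312 × 1/4 = 78
  green-stemmed cut-leaf: 312 × 1/4 = 78
  green-stemmed potato-leaf: 312 × 1/4 = 78
χ² = Σ (O − E)² / E
  purple-stemmed cut-leaf: (78 − 78)² / 78 = 0.0000
  purple-stemmed potato-leaf: (79 − 78)² / 78 = 0.0128
  green-stemmed cut-leaf: (77 − 78)² / 78 = 0.0128
  green-stemmed potato-leaf: (78 − 78)² / 78 = 0.0000
χ² = 0.0000 + 0.0128 + 0.0128 + 0.0000 = 0.0256 ≈ 0.026

0.026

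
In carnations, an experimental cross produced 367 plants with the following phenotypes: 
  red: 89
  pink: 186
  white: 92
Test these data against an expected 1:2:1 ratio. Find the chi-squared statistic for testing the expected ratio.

0.117

Under the 1:2:1 hypothesis (Σ ratio = 4, N = 367):
  red: 367 × 1/4 = 91.75
  pink: 367 × 2/4 = 183.5
  white: 367 × 1/4 = 91.75
χ² = Σ (O − E)² / E
  red: (89 − 91.75)² / 91.75 = 0.0824
  pink: (186 − 183.5)² / 183.5 = 0.0341
  white: (92 − 91.75)² / 91.75 = 0.0007
χ² = 0.0824 + 0.0341 + 0.0007 = 0.1172 ≈ 0.117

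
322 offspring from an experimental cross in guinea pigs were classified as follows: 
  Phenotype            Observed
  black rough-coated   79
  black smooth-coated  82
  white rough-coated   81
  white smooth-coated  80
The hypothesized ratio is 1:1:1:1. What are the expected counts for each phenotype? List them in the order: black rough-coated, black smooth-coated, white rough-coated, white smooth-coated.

80.5, 80.5, 80.5, 80.5

Under the 1:1:1:1 hypothesis (Σ ratio = 4, N = 322):
  black rough-coated: 322 × 1/4 = 80.5
  black smooth-coated: 322 × 1/4 = 80.5
  white rough-coated: 322 × 1/4 = 80.5
  white smooth-coated: 322 × 1/4 = 80.5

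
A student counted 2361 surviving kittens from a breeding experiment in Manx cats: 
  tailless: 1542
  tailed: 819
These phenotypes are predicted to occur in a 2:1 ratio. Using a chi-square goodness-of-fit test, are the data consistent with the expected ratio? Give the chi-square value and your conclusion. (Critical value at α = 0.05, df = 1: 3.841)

The 2:1 ratio has 3 parts, so with N = 2361 the expected counts are:
  tailless: 2361 × 2/3 = 1574
  tailed: 2361 × 1/3 = 787
χ² = Σ (O − E)² / E
  tailless: (1542 − 1574)² / 1574 = 0.6506
  tailed: (819 − 787)² / 787 = 1.3011
χ² = 0.6506 + 1.3011 = 1.9517 ≈ 1.952
Degrees of freedom = 2 − 1 = 1; critical value at α = 0.05 is 3.841.
Since 1.952 < 3.841, we fail to reject the null hypothesis — the data are consistent with the 2:1 ratio.

1.952; consistent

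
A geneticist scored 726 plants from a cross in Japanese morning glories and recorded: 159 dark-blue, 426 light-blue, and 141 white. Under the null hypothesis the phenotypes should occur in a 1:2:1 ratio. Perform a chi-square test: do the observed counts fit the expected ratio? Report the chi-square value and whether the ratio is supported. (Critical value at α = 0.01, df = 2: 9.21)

Expected counts for N = 726 under a 1:2:1 ratio (total parts = 4):
  dark-blue: 726 × 1/4 = 181.5
  light-blue: 726 × 2/4 = 363
  white: 726 × 1/4 = 181.5
χ² = Σ (O − E)² / E
  dark-blue: (159 − 181.5)² / 181.5 = 2.7893
  light-blue: (426 − 363)² / 363 = 10.9339
  white: (141 − 181.5)² / 181.5 = 9.0372
χ² = 2.7893 + 10.9339 + 9.0372 = 22.7604 ≈ 22.760
Degrees of freedom = 3 − 1 = 2; critical value at α = 0.01 is 9.21.
Since 22.760 > 9.21, we reject the null hypothesis — the data do not fit the 1:2:1 ratio.

22.760; not consistent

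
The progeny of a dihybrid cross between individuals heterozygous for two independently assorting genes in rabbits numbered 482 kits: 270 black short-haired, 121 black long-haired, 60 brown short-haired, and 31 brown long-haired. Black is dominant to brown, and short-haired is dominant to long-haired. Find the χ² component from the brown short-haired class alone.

A dihybrid F₂ with independent assortment and complete dominance at both loci gives a 9:3:3:1 phenotypic ratio.
Total ratio parts = 16. Expected numbers out of 482:
  black short-haired: 482 × 9/16 = 271.125
  black long-haired: 482 × 3/16 = 90.375
  brown short-haired: 482 × 3/16 = 90.375
  brown long-haired: 482 × 1/16 = 30.125
Contribution of brown short-haired: (60 − 90.375)² / 90.375 = 10.2090

10.209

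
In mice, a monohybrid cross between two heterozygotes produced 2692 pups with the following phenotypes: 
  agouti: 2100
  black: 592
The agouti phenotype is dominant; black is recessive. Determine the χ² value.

12.999

For a monohybrid cross between heterozygotes with complete dominance, the expected phenotypic ratio is 3:1.
The 3:1 ratio has 4 parts, so with N = 2692 the expected counts are:
  agouti: 2692 × 3/4 = 2019
  black: 2692 × 1/4 = 673
χ² = Σ (O − E)² / E
  agouti: (2100 − 2019)² / 2019 = 3.2496
  black: (592 − 673)² / 673 = 9.7489
χ² = 3.2496 + 9.7489 = 12.9985 ≈ 12.999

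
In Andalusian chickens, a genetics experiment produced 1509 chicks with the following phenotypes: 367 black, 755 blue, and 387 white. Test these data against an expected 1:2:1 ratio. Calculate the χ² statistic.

0.531

Under the 1:2:1 hypothesis (Σ ratio = 4, N = 1509):
  black: 1509 × 1/4 = 377.25
  blue: 1509 × 2/4 = 754.5
  white: 1509 × 1/4 = 377.25
χ² = Σ (O − E)² / E
  black: (367 − 377.25)² / 377.25 = 0.2785
  blue: (755 − 754.5)² / 754.5 = 0.0003
  white: (387 − 377.25)² / 377.25 = 0.2520
χ² = 0.2785 + 0.0003 + 0.2520 = 0.5308 ≈ 0.531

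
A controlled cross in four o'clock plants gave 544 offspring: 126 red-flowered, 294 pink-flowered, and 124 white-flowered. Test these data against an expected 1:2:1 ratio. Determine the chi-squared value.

3.574

Total ratio parts = 4. Expected numbers out of 544:
  red-flowered: 544 × 1/4 = 136
  pink-flowered: 544 × 2/4 = 272
  white-flowered: 544 × 1/4 = 136
χ² = Σ (O − E)² / E
  red-flowered: (126 − 136)² / 136 = 0.7353
  pink-flowered: (294 − 272)² / 272 = 1.7794
  white-flowered: (124 − 136)² / 136 = 1.0588
χ² = 0.7353 + 1.7794 + 1.0588 = 3.5735 ≈ 3.574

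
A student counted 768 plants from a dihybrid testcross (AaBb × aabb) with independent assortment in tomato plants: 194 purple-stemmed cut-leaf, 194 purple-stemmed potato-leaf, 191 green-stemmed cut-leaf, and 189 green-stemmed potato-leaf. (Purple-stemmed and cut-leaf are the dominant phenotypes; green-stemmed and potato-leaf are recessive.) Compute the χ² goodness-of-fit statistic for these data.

A dihybrid testcross with independent assortment gives a 1:1:1:1 ratio.
Expected counts for N = 768 under a 1:1:1:1 ratio (total parts = 4):
  purple-stemmed cut-leaf: 768 × 1/4 = 192
  purple-stemmed potato-leaf: 768 × 1/4 = 192
  green-stemmed cut-leaf: 768 × 1/4 = 192
  green-stemmed potato-leaf: 768 × 1/4 = 192
χ² = Σ (O − E)² / E
  purple-stemmed cut-leaf: (194 − 192)² / 192 = 0.0208
  purple-stemmed potato-leaf: (194 − 192)² / 192 = 0.0208
  green-stemmed cut-leaf: (191 − 192)² / 192 = 0.0052
  green-stemmed potato-leaf: (189 − 192)² / 192 = 0.0469
χ² = 0.0208 + 0.0208 + 0.0052 + 0.0469 = 0.0937 ≈ 0.094

0.094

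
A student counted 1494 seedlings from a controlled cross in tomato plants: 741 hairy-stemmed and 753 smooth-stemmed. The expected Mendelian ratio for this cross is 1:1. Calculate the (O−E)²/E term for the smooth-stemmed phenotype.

0.048

The 1:1 ratio has 2 parts, so with N = 1494 the expected counts are:
  hairy-stemmed: 1494 × 1/2 = 747
  smooth-stemmed: 1494 × 1/2 = 747
Contribution of smooth-stemmed: (753 − 747)² / 747 = 0.0482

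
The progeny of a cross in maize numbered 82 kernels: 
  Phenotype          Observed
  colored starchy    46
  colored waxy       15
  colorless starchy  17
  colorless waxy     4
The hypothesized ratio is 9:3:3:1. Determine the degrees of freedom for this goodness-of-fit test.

3

A goodness-of-fit test with 4 phenotype classes has df = 4 − 1 = 3.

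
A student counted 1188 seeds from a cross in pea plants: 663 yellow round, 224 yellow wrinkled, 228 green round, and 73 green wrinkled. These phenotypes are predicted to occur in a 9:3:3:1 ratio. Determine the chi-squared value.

0.193

Expected counts for N = 1188 under a 9:3:3:1 ratio (total parts = 16):
  yellow round: 1188 × 9/16 = 668.25
  yellow wrinkled: 1188 × 3/16 = 222.75
  green round: 1188 × 3/16 = 222.75
  green wrinkled: 1188 × 1/16 = 74.25
χ² = Σ (O − E)² / E
  yellow round: (663 − 668.25)² / 668.25 = 0.0412
  yellow wrinkled: (224 − 222.75)² / 222.75 = 0.0070
  green round: (228 − 222.75)² / 222.75 = 0.1237
  green wrinkled: (73 − 74.25)² / 74.25 = 0.0210
χ² = 0.0412 + 0.0070 + 0.1237 + 0.0210 = 0.1929 ≈ 0.193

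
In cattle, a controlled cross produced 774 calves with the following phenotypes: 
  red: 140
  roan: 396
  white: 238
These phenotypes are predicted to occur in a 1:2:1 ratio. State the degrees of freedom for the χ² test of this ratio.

2

A goodness-of-fit test with 3 phenotype classes has df = 3 − 1 = 2.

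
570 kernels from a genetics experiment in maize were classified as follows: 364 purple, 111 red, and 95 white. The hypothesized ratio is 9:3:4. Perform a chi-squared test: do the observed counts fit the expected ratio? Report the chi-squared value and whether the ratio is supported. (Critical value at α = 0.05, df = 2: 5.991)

21.860; not consistent

The 9:3:4 ratio has 16 parts, so with N = 570 the expected counts are:
  purple: 570 × 9/16 = 320.625
  red: 570 × 3/16 = 106.875
  white: 570 × 4/16 = 142.5
χ² = Σ (O − E)² / E
  purple: (364 − 320.625)² / 320.625 = 5.8679
  red: (111 − 106.875)² / 106.875 = 0.1592
  white: (95 − 142.5)² / 142.5 = 15.8333
χ² = 5.8679 + 0.1592 + 15.8333 = 21.8604 ≈ 21.860
Degrees of freedom = 3 − 1 = 2; critical value at α = 0.05 is 5.991.
Since 21.860 > 5.991, we reject the null hypothesis — the data do not fit the 9:3:4 ratio.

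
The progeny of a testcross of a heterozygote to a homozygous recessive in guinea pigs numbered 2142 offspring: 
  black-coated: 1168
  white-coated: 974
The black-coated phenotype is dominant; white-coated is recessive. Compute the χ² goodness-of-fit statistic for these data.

17.570

A testcross of a heterozygote (Aa × aa) gives a 1:1 phenotypic ratio.
Under the 1:1 hypothesis (Σ ratio = 2, N = 2142):
  black-coated: 2142 × 1/2 = 1071
  white-coated: 2142 × 1/2 = 1071
χ² = Σ (O − E)² / E
  black-coated: (1168 − 1071)² / 1071 = 8.7852
  white-coated: (974 − 1071)² / 1071 = 8.7852
χ² = 8.7852 + 8.7852 = 17.5704 ≈ 17.570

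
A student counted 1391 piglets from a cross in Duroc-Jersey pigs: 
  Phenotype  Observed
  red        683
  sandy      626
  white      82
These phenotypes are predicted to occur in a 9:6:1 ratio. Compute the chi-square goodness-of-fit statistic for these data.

33.803

The 9:6:1 ratio has 16 parts, so with N = 1391 the expected counts are:
  red: 1391 × 9/16 = 782.4375
  sandy: 1391 × 6/16 = 521.625
  white: 1391 × 1/16 = 86.9375
χ² = Σ (O − E)² / E
  red: (683 − 782.4375)² / 782.4375 = 12.6372
  sandy: (626 − 521.625)² / 521.625 = 20.8850
  white: (82 − 86.9375)² / 86.9375 = 0.2804
χ² = 12.6372 + 20.8850 + 0.2804 = 33.8026 ≈ 33.803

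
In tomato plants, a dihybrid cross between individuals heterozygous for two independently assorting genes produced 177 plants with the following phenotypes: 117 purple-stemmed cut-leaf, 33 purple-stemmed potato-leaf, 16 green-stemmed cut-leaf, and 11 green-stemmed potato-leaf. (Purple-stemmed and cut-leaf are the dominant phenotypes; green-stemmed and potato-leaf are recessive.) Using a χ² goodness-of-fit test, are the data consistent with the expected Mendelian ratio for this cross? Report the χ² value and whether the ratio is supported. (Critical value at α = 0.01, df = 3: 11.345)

A dihybrid F₂ with independent assortment and complete dominance at both loci gives a 9:3:3:1 phenotypic ratio.
The 9:3:3:1 ratio has 16 parts, so with N = 177 the expected counts are:
  purple-stemmed cut-leaf: 177 × 9/16 = 99.5625
  purple-stemmed potato-leaf: 177 × 3/16 = 33.1875
  green-stemmed cut-leaf: 177 × 3/16 = 33.1875
  green-stemmed potato-leaf: 177 × 1/16 = 11.0625
χ² = Σ (O − E)² / E
  purple-stemmed cut-leaf: (117 − 99.5625)² / 99.5625 = 3.0540
  purple-stemmed potato-leaf: (33 − 33.1875)² / 33.1875 = 0.0011
  green-stemmed cut-leaf: (16 − 33.1875)² / 33.1875 = 8.9012
  green-stemmed potato-leaf: (11 − 11.0625)² / 11.0625 = 0.0004
χ² = 3.0540 + 0.0011 + 8.9012 + 0.0004 = 11.9567 ≈ 11.957
Degrees of freedom = 4 − 1 = 3; critical value at α = 0.01 is 11.345.
Since 11.957 > 11.345, we reject the null hypothesis — the data do not fit the 9:3:3:1 ratio.

11.957; not consistent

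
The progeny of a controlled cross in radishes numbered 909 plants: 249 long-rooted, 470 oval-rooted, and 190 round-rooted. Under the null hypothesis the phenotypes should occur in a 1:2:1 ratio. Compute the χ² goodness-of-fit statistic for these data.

Expected counts for N = 909 under a 1:2:1 ratio (total parts = 4):
  long-rooted: 909 × 1/4 = 227.25
  oval-rooted: 909 × 2/4 = 454.5
  round-rooted: 909 × 1/4 = 227.25
χ² = Σ (O − E)² / E
  long-rooted: (249 − 227.25)² / 227.25 = 2.0817
  oval-rooted: (470 − 454.5)² / 454.5 = 0.5286
  round-rooted: (190 − 227.25)² / 227.25 = 6.1059
χ² = 2.0817 + 0.5286 + 6.1059 = 8.7162 ≈ 8.716

8.716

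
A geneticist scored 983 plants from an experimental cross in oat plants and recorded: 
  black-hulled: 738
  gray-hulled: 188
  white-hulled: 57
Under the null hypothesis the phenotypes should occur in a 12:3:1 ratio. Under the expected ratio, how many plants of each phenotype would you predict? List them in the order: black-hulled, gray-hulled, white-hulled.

Expected counts for N = 983 under a 12:3:1 ratio (total parts = 16):
  black-hulled: 983 × 12/16 = 737.25
  gray-hulled: 983 × 3/16 = 184.3125
  white-hulled: 983 × 1/16 = 61.4375

737.25, 184.3125, 61.4375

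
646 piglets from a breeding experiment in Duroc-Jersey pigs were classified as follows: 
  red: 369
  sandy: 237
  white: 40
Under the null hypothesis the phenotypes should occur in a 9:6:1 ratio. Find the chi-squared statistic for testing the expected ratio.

0.204

Total ratio parts = 16. Expected numbers out of 646:
  red: 646 × 9/16 = 363.375
  sandy: 646 × 6/16 = 242.25
  white: 646 × 1/16 = 40.375
χ² = Σ (O − E)² / E
  red: (369 − 363.375)² / 363.375 = 0.0871
  sandy: (237 − 242.25)² / 242.25 = 0.1138
  white: (40 − 40.375)² / 40.375 = 0.0035
χ² = 0.0871 + 0.1138 + 0.0035 = 0.2044 ≈ 0.204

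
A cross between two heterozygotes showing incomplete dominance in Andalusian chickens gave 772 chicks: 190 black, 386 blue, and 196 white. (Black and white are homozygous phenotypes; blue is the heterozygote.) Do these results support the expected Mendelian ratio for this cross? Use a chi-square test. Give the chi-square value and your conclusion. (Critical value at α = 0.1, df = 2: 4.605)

0.093; consistent

With incomplete dominance, a heterozygote × heterozygote cross gives a 1:2:1 phenotypic ratio.
Under the 1:2:1 hypothesis (Σ ratio = 4, N = 772):
  black: 772 × 1/4 = 193
  blue: 772 × 2/4 = 386
  white: 772 × 1/4 = 193
χ² = Σ (O − E)² / E
  black: (190 − 193)² / 193 = 0.0466
  blue: (386 − 386)² / 386 = 0.0000
  white: (196 − 193)² / 193 = 0.0466
χ² = 0.0466 + 0.0000 + 0.0466 = 0.0932 ≈ 0.093
Degrees of freedom = 3 − 1 = 2; critical value at α = 0.1 is 4.605.
Since 0.093 < 4.605, we fail to reject the null hypothesis — the data are consistent with the 1:2:1 ratio.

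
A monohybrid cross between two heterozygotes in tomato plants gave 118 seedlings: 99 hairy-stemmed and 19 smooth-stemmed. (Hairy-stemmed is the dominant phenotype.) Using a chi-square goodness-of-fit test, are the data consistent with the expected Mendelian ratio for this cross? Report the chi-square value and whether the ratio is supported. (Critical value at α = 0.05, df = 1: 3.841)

For a monohybrid cross between heterozygotes with complete dominance, the expected phenotypic ratio is 3:1.
Expected counts for N = 118 under a 3:1 ratio (total parts = 4):
  hairy-stemmed: 118 × 3/4 = 88.5
  smooth-stemmed: 118 × 1/4 = 29.5
χ² = Σ (O − E)² / E
  hairy-stemmed: (99 − 88.5)² / 88.5 = 1.2458
  smooth-stemmed: (19 − 29.5)² / 29.5 = 3.7373
χ² = 1.2458 + 3.7373 = 4.9831 ≈ 4.983
Degrees of freedom = 2 − 1 = 1; critical value at α = 0.05 is 3.841.
Since 4.983 > 3.841, we reject the null hypothesis — the data do not fit the 3:1 ratio.

4.983; not consistent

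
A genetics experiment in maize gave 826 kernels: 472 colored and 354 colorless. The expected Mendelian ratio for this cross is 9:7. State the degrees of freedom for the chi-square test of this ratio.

1

A goodness-of-fit test with 2 phenotype classes has df = 2 − 1 = 1.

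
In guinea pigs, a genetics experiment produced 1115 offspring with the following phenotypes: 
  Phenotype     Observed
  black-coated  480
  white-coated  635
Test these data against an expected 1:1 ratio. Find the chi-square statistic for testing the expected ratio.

21.547

The 1:1 ratio has 2 parts, so with N = 1115 the expected counts are:
  black-coated: 1115 × 1/2 = 557.5
  white-coated: 1115 × 1/2 = 557.5
χ² = Σ (O − E)² / E
  black-coated: (480 − 557.5)² / 557.5 = 10.7735
  white-coated: (635 − 557.5)² / 557.5 = 10.7735
χ² = 10.7735 + 10.7735 = 21.547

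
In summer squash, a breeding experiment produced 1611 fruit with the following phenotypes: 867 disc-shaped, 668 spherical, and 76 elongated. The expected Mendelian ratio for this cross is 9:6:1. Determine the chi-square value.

Expected counts for N = 1611 under a 9:6:1 ratio (total parts = 16):
  disc-shaped: 1611 × 9/16 = 906.1875
  spherical: 1611 × 6/16 = 604.125
  elongated: 1611 × 1/16 = 100.6875
χ² = Σ (O − E)² / E
  disc-shaped: (867 − 906.1875)² / 906.1875 = 1.6946
  spherical: (668 − 604.125)² / 604.125 = 6.7536
  elongated: (76 − 100.6875)² / 100.6875 = 6.0531
χ² = 1.6946 + 6.7536 + 6.0531 = 14.5013 ≈ 14.501

14.501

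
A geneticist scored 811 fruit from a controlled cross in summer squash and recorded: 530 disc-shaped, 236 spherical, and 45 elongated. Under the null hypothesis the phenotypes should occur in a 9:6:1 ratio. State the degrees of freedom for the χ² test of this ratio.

2

A goodness-of-fit test with 3 phenotype classes has df = 3 − 1 = 2.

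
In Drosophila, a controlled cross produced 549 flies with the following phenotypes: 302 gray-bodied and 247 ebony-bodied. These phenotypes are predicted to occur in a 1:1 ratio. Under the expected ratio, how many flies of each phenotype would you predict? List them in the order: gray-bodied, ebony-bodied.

274.5, 274.5

Expected counts for N = 549 under a 1:1 ratio (total parts = 2):
  gray-bodied: 549 × 1/2 = 274.5
  ebony-bodied: 549 × 1/2 = 274.5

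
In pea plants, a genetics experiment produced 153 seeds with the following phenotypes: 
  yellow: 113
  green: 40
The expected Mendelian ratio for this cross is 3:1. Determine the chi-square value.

0.107

The 3:1 ratio has 4 parts, so with N = 153 the expected counts are:
  yellow: 153 × 3/4 = 114.75
  green: 153 × 1/4 = 38.25
χ² = Σ (O − E)² / E
  yellow: (113 − 114.75)² / 114.75 = 0.0267
  green: (40 − 38.25)² / 38.25 = 0.0801
χ² = 0.0267 + 0.0801 = 0.1068 ≈ 0.107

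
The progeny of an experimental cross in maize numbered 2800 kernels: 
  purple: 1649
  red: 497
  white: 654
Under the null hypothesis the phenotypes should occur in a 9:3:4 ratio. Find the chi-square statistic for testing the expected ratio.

Under the 9:3:4 hypothesis (Σ ratio = 16, N = 2800):
  purple: 2800 × 9/16 = 1575
  red: 2800 × 3/16 = 525
  white: 2800 × 4/16 = 700
χ² = Σ (O − E)² / E
  purple: (1649 − 1575)² / 1575 = 3.4768
  red: (497 − 525)² / 525 = 1.4933
  white: (654 − 700)² / 700 = 3.0229
χ² = 3.4768 + 1.4933 + 3.0229 = 7.993

7.993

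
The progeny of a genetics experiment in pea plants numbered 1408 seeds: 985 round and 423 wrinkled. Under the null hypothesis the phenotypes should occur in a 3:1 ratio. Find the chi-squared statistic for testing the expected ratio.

19.095

The 3:1 ratio has 4 parts, so with N = 1408 the expected counts are:
  round: 1408 × 3/4 = 1056
  wrinkled: 1408 × 1/4 = 352
χ² = Σ (O − E)² / E
  round: (985 − 1056)² / 1056 = 4.7737
  wrinkled: (423 − 352)² / 352 = 14.3210
χ² = 4.7737 + 14.3210 = 19.0947 ≈ 19.095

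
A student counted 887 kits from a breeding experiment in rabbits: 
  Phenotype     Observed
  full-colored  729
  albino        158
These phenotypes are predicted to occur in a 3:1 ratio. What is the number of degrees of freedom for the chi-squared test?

A goodness-of-fit test with 2 phenotype classes has df = 2 − 1 = 1.

1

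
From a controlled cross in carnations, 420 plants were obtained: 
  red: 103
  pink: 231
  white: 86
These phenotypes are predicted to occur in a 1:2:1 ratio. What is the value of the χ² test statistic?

The 1:2:1 ratio has 4 parts, so with N = 420 the expected counts are:
  red: 420 × 1/4 = 105
  pink: 420 × 2/4 = 210
  white: 420 × 1/4 = 105
χ² = Σ (O − E)² / E
  red: (103 − 105)² / 105 = 0.0381
  pink: (231 − 210)² / 210 = 2.1000
  white: (86 − 105)² / 105 = 3.4381
χ² = 0.0381 + 2.1000 + 3.4381 = 5.5762 ≈ 5.576

5.576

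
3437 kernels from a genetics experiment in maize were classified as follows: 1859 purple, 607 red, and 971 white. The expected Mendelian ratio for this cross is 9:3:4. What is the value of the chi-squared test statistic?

19.565

Expected counts for N = 3437 under a 9:3:4 ratio (total parts = 16):
  purple: 3437 × 9/16 = 1933.3125
  red: 3437 × 3/16 = 644.4375
  white: 3437 × 4/16 = 859.25
χ² = Σ (O − E)² / E
  purple: (1859 − 1933.3125)² / 1933.3125 = 2.8564
  red: (607 − 644.4375)² / 644.4375 = 2.1749
  white: (971 − 859.25)² / 859.25 = 14.5337
χ² = 2.8564 + 2.1749 + 14.5337 = 19.565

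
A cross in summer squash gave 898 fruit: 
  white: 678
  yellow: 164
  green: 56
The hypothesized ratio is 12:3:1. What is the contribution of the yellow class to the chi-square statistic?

The 12:3:1 ratio has 16 parts, so with N = 898 the expected counts are:
  white: 898 × 12/16 = 673.5
  yellow: 898 × 3/16 = 168.375
  green: 898 × 1/16 = 56.125
Contribution of yellow: (164 − 168.375)² / 168.375 = 0.1137

0.114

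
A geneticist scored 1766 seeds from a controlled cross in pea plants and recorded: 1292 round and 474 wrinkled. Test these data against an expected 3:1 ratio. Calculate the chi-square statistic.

Expected counts for N = 1766 under a 3:1 ratio (total parts = 4):
  round: 1766 × 3/4 = 1324.5
  wrinkled: 1766 × 1/4 = 441.5
χ² = Σ (O − E)² / E
  round: (1292 − 1324.5)² / 1324.5 = 0.7975
  wrinkled: (474 − 441.5)² / 441.5 = 2.3924
χ² = 0.7975 + 2.3924 = 3.1899 ≈ 3.190

3.190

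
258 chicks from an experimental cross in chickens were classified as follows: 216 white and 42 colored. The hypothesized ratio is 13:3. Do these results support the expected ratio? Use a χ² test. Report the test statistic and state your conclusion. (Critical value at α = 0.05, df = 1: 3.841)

Expected counts for N = 258 under a 13:3 ratio (total parts = 16):
  white: 258 × 13/16 = 209.625
  colored: 258 × 3/16 = 48.375
χ² = Σ (O − E)² / E
  white: (216 − 209.625)² / 209.625 = 0.1939
  colored: (42 − 48.375)² / 48.375 = 0.8401
χ² = 0.1939 + 0.8401 = 1.034
Degrees of freedom = 2 − 1 = 1; critical value at α = 0.05 is 3.841.
Since 1.034 < 3.841, we fail to reject the null hypothesis — the data are consistent with the 13:3 ratio.

1.034; consistent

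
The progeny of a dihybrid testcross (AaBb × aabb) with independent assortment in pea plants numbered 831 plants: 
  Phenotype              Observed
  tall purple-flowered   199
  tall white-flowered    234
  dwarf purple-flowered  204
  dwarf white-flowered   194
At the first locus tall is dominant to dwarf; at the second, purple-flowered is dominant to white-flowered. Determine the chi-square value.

4.663

A dihybrid testcross with independent assortment gives a 1:1:1:1 ratio.
Under the 1:1:1:1 hypothesis (Σ ratio = 4, N = 831):
  tall purple-flowered: 831 × 1/4 = 207.75
  tall white-flowered: 831 × 1/4 = 207.75
  dwarf purple-flowered: 831 × 1/4 = 207.75
  dwarf white-flowered: 831 × 1/4 = 207.75
χ² = Σ (O − E)² / E
  tall purple-flowered: (199 − 207.75)² / 207.75 = 0.3685
  tall white-flowered: (234 − 207.75)² / 207.75 = 3.3168
  dwarf purple-flowered: (204 − 207.75)² / 207.75 = 0.0677
  dwarf white-flowered: (194 − 207.75)² / 207.75 = 0.9100
χ² = 0.3685 + 3.3168 + 0.0677 + 0.9100 = 4.663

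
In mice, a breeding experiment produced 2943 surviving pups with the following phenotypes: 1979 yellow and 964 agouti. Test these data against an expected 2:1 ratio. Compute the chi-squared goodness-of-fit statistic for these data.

0.442

Under the 2:1 hypothesis (Σ ratio = 3, N = 2943):
  yellow: 2943 × 2/3 = 1962
  agouti: 2943 × 1/3 = 981
χ² = Σ (O − E)² / E
  yellow: (1979 − 1962)² / 1962 = 0.1473
  agouti: (964 − 981)² / 981 = 0.2946
χ² = 0.1473 + 0.2946 = 0.4419 ≈ 0.442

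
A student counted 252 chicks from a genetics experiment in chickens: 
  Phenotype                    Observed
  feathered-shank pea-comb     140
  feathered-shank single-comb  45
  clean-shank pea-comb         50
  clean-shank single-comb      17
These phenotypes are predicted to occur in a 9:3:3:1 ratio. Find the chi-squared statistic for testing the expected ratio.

Expected counts for N = 252 under a 9:3:3:1 ratio (total parts = 16):
  feathered-shank pea-comb: 252 × 9/16 = 141.75
  feathered-shank single-comb: 252 × 3/16 = 47.25
  clean-shank pea-comb: 252 × 3/16 = 47.25
  clean-shank single-comb: 252 × 1/16 = 15.75
χ² = Σ (O − E)² / E
  feathered-shank pea-comb: (140 − 141.75)² / 141.75 = 0.0216
  feathered-shank single-comb: (45 − 47.25)² / 47.25 = 0.1071
  clean-shank pea-comb: (50 − 47.25)² / 47.25 = 0.1601
  clean-shank single-comb: (17 − 15.75)² / 15.75 = 0.0992
χ² = 0.0216 + 0.1071 + 0.1601 + 0.0992 = 0.388

0.388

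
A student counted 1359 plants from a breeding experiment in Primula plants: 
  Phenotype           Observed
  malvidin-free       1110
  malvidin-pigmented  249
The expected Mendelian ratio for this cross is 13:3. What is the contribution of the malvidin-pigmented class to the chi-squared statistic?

0.133

The 13:3 ratio has 16 parts, so with N = 1359 the expected counts are:
  malvidin-free: 1359 × 13/16 = 1104.1875
  malvidin-pigmented: 1359 × 3/16 = 254.8125
Contribution of malvidin-pigmented: (249 − 254.8125)² / 254.8125 = 0.1326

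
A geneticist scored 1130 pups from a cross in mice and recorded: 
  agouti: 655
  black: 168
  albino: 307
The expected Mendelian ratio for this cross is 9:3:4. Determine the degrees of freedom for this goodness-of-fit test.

2

A goodness-of-fit test with 3 phenotype classes has df = 3 − 1 = 2.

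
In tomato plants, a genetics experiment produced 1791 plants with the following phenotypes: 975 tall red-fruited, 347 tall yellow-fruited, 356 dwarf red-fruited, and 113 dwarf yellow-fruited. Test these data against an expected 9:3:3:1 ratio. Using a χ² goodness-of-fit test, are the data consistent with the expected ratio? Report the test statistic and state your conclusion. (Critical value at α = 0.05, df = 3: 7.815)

The 9:3:3:1 ratio has 16 parts, so with N = 1791 the expected counts are:
  tall red-fruited: 1791 × 9/16 = 1007.4375
  tall yellow-fruited: 1791 × 3/16 = 335.8125
  dwarf red-fruited: 1791 × 3/16 = 335.8125
  dwarf yellow-fruited: 1791 × 1/16 = 111.9375
χ² = Σ (O − E)² / E
  tall red-fruited: (975 − 1007.4375)² / 1007.4375 = 1.0444
  tall yellow-fruited: (347 − 335.8125)² / 335.8125 = 0.3727
  dwarf red-fruited: (356 − 335.8125)² / 335.8125 = 1.2136
  dwarf yellow-fruited: (113 − 111.9375)² / 111.9375 = 0.0101
χ² = 1.0444 + 0.3727 + 1.2136 + 0.0101 = 2.6408 ≈ 2.641
Degrees of freedom = 4 − 1 = 3; critical value at α = 0.05 is 7.815.
Since 2.641 < 7.815, we fail to reject the null hypothesis — the data are consistent with the 9:3:3:1 ratio.

2.641; consistent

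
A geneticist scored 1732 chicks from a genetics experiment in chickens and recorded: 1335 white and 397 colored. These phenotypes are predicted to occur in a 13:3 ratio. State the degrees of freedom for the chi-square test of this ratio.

A goodness-of-fit test with 2 phenotype classes has df = 2 − 1 = 1.

1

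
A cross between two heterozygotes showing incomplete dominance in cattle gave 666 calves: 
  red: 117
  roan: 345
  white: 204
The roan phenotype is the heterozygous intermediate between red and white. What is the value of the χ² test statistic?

23.595

With incomplete dominance, a heterozygote × heterozygote cross gives a 1:2:1 phenotypic ratio.
Total ratio parts = 4. Expected numbers out of 666:
  red: 666 × 1/4 = 166.5
  roan: 666 × 2/4 = 333
  white: 666 × 1/4 = 166.5
χ² = Σ (O − E)² / E
  red: (117 − 166.5)² / 166.5 = 14.7162
  roan: (345 − 333)² / 333 = 0.4324
  white: (204 − 166.5)² / 166.5 = 8.4459
χ² = 14.7162 + 0.4324 + 8.4459 = 23.5945 ≈ 23.595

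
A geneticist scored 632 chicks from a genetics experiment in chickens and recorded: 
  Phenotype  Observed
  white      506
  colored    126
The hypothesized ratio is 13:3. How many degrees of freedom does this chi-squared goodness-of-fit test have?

A goodness-of-fit test with 2 phenotype classes has df = 2 − 1 = 1.

1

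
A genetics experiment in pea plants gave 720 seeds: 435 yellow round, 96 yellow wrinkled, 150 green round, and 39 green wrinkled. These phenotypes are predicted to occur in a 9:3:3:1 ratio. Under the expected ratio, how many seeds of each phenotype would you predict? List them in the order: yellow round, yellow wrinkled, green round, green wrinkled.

The 9:3:3:1 ratio has 16 parts, so with N = 720 the expected counts are:
  yellow round: 720 × 9/16 = 405
  yellow wrinkled: 720 × 3/16 = 135
  green round: 720 × 3/16 = 135
  green wrinkled: 720 × 1/16 = 45

405, 135, 135, 45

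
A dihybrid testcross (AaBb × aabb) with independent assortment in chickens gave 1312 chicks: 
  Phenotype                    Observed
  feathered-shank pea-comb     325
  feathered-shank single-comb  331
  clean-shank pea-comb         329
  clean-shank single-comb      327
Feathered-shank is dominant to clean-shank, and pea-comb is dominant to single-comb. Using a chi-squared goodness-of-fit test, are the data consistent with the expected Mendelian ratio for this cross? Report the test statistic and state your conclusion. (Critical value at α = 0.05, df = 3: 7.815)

A dihybrid testcross with independent assortment gives a 1:1:1:1 ratio.
Under the 1:1:1:1 hypothesis (Σ ratio = 4, N = 1312):
  feathered-shank pea-comb: 1312 × 1/4 = 328
  feathered-shank single-comb: 1312 × 1/4 = 328
  clean-shank pea-comb: 1312 × 1/4 = 328
  clean-shank single-comb: 1312 × 1/4 = 328
χ² = Σ (O − E)² / E
  feathered-shank pea-comb: (325 − 328)² / 328 = 0.0274
  feathered-shank single-comb: (331 − 328)² / 328 = 0.0274
  clean-shank pea-comb: (329 − 328)² / 328 = 0.0030
  clean-shank single-comb: (327 − 328)² / 328 = 0.0030
χ² = 0.0274 + 0.0274 + 0.0030 + 0.0030 = 0.0608 ≈ 0.061
Degrees of freedom = 4 − 1 = 3; critical value at α = 0.05 is 7.815.
Since 0.061 < 7.815, we fail to reject the null hypothesis — the data are consistent with the 1:1:1:1 ratio.

0.061; consistent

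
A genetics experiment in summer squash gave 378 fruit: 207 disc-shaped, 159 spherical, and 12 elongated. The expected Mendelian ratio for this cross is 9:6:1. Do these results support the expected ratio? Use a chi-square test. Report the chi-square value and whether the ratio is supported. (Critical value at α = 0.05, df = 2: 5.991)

Total ratio parts = 16. Expected numbers out of 378:
  disc-shaped: 378 × 9/16 = 212.625
  spherical: 378 × 6/16 = 141.75
  elongated: 378 × 1/16 = 23.625
χ² = Σ (O − E)² / E
  disc-shaped: (207 − 212.625)² / 212.625 = 0.1488
  spherical: (159 − 141.75)² / 141.75 = 2.0992
  elongated: (12 − 23.625)² / 23.625 = 5.7202
χ² = 0.1488 + 2.0992 + 5.7202 = 7.9682 ≈ 7.968
Degrees of freedom = 3 − 1 = 2; critical value at α = 0.05 is 5.991.
Since 7.968 > 5.991, we reject the null hypothesis — the data do not fit the 9:6:1 ratio.

7.968; not consistent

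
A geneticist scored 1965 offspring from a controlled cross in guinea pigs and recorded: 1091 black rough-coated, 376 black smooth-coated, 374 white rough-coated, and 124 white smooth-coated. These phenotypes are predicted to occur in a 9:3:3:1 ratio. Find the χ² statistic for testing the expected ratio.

0.436

Expected counts for N = 1965 under a 9:3:3:1 ratio (total parts = 16):
  black rough-coated: 1965 × 9/16 = 1105.3125
  black smooth-coated: 1965 × 3/16 = 368.4375
  white rough-coated: 1965 × 3/16 = 368.4375
  white smooth-coated: 1965 × 1/16 = 122.8125
χ² = Σ (O − E)² / E
  black rough-coated: (1091 − 1105.3125)² / 1105.3125 = 0.1853
  black smooth-coated: (376 − 368.4375)² / 368.4375 = 0.1552
  white rough-coated: (374 − 368.4375)² / 368.4375 = 0.0840
  white smooth-coated: (124 − 122.8125)² / 122.8125 = 0.0115
χ² = 0.1853 + 0.1552 + 0.0840 + 0.0115 = 0.436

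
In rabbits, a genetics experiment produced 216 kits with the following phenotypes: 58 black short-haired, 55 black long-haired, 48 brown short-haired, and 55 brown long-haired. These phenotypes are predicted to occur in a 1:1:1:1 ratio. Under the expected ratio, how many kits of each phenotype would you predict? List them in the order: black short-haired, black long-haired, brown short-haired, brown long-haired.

54, 54, 54, 54

The 1:1:1:1 ratio has 4 parts, so with N = 216 the expected counts are:
  black short-haired: 216 × 1/4 = 54
  black long-haired: 216 × 1/4 = 54
  brown short-haired: 216 × 1/4 = 54
  brown long-haired: 216 × 1/4 = 54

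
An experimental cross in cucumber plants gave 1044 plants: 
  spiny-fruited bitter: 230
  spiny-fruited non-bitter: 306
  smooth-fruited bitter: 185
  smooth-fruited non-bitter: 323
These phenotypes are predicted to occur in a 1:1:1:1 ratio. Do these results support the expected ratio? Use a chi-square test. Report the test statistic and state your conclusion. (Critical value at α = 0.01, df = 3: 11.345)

Total ratio parts = 4. Expected numbers out of 1044:
  spiny-fruited bitter: 1044 × 1/4 = 261
  spiny-fruited non-bitter: 1044 × 1/4 = 261
  smooth-fruited bitter: 1044 × 1/4 = 261
  smooth-fruited non-bitter: 1044 × 1/4 = 261
χ² = Σ (O − E)² / E
  spiny-fruited bitter: (230 − 261)² / 261 = 3.6820
  spiny-fruited non-bitter: (306 − 261)² / 261 = 7.7586
  smooth-fruited bitter: (185 − 261)² / 261 = 22.1303
  smooth-fruited non-bitter: (323 − 261)² / 261 = 14.7280
χ² = 3.6820 + 7.7586 + 22.1303 + 14.7280 = 48.2989 ≈ 48.299
Degrees of freedom = 4 − 1 = 3; critical value at α = 0.01 is 11.345.
Since 48.299 > 11.345, we reject the null hypothesis — the data do not fit the 1:1:1:1 ratio.

48.299; not consistent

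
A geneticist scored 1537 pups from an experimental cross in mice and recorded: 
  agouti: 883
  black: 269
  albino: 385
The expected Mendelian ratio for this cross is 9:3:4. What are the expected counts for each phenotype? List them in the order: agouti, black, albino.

Under the 9:3:4 hypothesis (Σ ratio = 16, N = 1537):
  agouti: 1537 × 9/16 = 864.5625
  black: 1537 × 3/16 = 288.1875
  albino: 1537 × 4/16 = 384.25

864.5625, 288.1875, 384.25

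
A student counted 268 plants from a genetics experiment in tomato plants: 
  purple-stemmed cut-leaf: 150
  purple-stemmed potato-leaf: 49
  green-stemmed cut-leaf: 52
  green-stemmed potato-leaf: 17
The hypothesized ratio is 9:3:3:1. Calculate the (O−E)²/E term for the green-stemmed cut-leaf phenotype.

0.061

Total ratio parts = 16. Expected numbers out of 268:
  purple-stemmed cut-leaf: 268 × 9/16 = 150.75
  purple-stemmed potato-leaf: 268 × 3/16 = 50.25
  green-stemmed cut-leaf: 268 × 3/16 = 50.25
  green-stemmed potato-leaf: 268 × 1/16 = 16.75
Contribution of green-stemmed cut-leaf: (52 − 50.25)² / 50.25 = 0.0609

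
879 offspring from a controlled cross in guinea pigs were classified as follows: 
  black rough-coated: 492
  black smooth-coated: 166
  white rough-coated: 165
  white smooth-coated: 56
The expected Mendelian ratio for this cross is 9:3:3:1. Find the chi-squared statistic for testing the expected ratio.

0.041

Under the 9:3:3:1 hypothesis (Σ ratio = 16, N = 879):
  black rough-coated: 879 × 9/16 = 494.4375
  black smooth-coated: 879 × 3/16 = 164.8125
  white rough-coated: 879 × 3/16 = 164.8125
  white smooth-coated: 879 × 1/16 = 54.9375
χ² = Σ (O − E)² / E
  black rough-coated: (492 − 494.4375)² / 494.4375 = 0.0120
  black smooth-coated: (166 − 164.8125)² / 164.8125 = 0.0086
  white rough-coated: (165 − 164.8125)² / 164.8125 = 0.0002
  white smooth-coated: (56 − 54.9375)² / 54.9375 = 0.0205
χ² = 0.0120 + 0.0086 + 0.0002 + 0.0205 = 0.0413 ≈ 0.041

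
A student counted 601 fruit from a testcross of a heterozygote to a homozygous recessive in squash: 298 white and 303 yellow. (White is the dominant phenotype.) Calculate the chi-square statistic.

A testcross of a heterozygote (Aa × aa) gives a 1:1 phenotypic ratio.
The 1:1 ratio has 2 parts, so with N = 601 the expected counts are:
  white: 601 × 1/2 = 300.5
  yellow: 601 × 1/2 = 300.5
χ² = Σ (O − E)² / E
  white: (298 − 300.5)² / 300.5 = 0.0208
  yellow: (303 − 300.5)² / 300.5 = 0.0208
χ² = 0.0208 + 0.0208 = 0.0416 ≈ 0.042

0.042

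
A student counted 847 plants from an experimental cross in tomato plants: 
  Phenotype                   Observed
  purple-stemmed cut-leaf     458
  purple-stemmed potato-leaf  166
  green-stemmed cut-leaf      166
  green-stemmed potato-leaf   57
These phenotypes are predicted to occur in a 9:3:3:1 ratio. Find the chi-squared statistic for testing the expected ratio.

Under the 9:3:3:1 hypothesis (Σ ratio = 16, N = 847):
  purple-stemmed cut-leaf: 847 × 9/16 = 476.4375
  purple-stemmed potato-leaf: 847 × 3/16 = 158.8125
  green-stemmed cut-leaf: 847 × 3/16 = 158.8125
  green-stemmed potato-leaf: 847 × 1/16 = 52.9375
χ² = Σ (O − E)² / E
  purple-stemmed cut-leaf: (458 − 476.4375)² / 476.4375 = 0.7135
  purple-stemmed potato-leaf: (166 − 158.8125)² / 158.8125 = 0.3253
  green-stemmed cut-leaf: (166 − 158.8125)² / 158.8125 = 0.3253
  green-stemmed potato-leaf: (57 − 52.9375)² / 52.9375 = 0.3118
χ² = 0.7135 + 0.3253 + 0.3253 + 0.3118 = 1.6759 ≈ 1.676

1.676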